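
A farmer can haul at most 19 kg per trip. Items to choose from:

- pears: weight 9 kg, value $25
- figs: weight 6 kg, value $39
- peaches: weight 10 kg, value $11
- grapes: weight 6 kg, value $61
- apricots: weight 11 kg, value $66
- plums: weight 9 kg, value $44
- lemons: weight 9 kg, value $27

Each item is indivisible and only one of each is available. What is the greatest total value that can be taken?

$127

Check high-value combinations within 19 kg:
- grapes+apricots: weight 6+11=17, value 61+66=127
- grapes+plums: weight 6+9=15, value 61+44=105
- figs+apricots: weight 6+11=17, value 39+66=105
- figs+grapes: weight 6+6=12, value 39+61=100
- grapes+lemons: weight 6+9=15, value 61+27=88
Best: $127.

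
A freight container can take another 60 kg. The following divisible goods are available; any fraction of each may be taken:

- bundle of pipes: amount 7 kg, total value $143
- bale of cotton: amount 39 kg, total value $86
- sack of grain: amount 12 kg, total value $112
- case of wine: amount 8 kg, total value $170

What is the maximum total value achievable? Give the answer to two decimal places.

497.77

Take in order of value per unit:
- case of wine (170/8 per unit): all 8 → value 170, running total 170.00
- bundle of pipes (143/7 per unit): all 7 → value 143, running total 313.00
- sack of grain (112/12 per unit): all 12 → value 112, running total 425.00
- bale of cotton (86/39 per unit): 33 of 39 → value 33×86/39 = 72.7692, running total 497.77
Total 497.77.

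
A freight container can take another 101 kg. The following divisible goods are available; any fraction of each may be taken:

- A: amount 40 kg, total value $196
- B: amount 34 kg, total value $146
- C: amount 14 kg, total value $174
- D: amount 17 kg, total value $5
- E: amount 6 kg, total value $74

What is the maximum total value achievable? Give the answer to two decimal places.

Take in order of value per unit:
- C (174/14 per unit): all 14 → value 174, running total 174.00
- E (74/6 per unit): all 6 → value 74, running total 248.00
- A (196/40 per unit): all 40 → value 196, running total 444.00
- B (146/34 per unit): all 34 → value 146, running total 590.00
- D (5/17 per unit): 7 of 17 → value 7×5/17 = 2.0588, running total 592.06
Total 592.06.

592.06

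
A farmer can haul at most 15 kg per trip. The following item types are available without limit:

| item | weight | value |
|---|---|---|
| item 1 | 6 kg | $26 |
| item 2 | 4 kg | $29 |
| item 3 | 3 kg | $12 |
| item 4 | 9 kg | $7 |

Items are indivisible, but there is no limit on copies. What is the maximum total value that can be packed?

Best value-per-unit is item 2 at 29/4; filling with it alone gives 3×29 = 87.
Optimal mix: 3×item 2 + 1×item 3 → weight 15, value 99.

$99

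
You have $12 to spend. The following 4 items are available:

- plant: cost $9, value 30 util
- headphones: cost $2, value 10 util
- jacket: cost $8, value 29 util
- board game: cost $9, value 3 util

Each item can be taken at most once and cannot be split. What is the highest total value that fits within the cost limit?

This is a 0/1 knapsack; check combinations near the capacity.
- plant+headphones: cost 9+2=11, value 30+10=40
- headphones+jacket: cost 2+8=10, value 10+29=39
- plant: cost 9, value 30
- jacket: cost 8, value 29
- headphones+board game: cost 2+9=11, value 10+3=13
Best: 40 util.

40 util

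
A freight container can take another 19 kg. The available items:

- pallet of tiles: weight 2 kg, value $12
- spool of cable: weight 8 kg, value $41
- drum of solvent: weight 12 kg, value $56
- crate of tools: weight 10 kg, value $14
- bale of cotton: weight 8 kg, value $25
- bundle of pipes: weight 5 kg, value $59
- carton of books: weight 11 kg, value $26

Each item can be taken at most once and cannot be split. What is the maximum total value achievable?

This is a 0/1 knapsack; check combinations near the capacity.
- pallet of tiles+drum of solvent+bundle of pipes: weight 2+12+5=19, value 12+56+59=127
- drum of solvent+bundle of pipes: weight 12+5=17, value 56+59=115
- pallet of tiles+spool of cable+bundle of pipes: weight 2+8+5=15, value 12+41+59=112
Best: $127.

$127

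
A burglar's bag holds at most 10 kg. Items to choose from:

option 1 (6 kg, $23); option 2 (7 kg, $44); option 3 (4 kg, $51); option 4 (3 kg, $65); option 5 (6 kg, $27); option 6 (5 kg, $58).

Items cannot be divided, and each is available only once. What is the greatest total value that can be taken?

$123

Check high-value combinations within 10 kg:
- option 4+option 6: weight 3+5=8, value 65+58=123
- option 3+option 4: weight 4+3=7, value 51+65=116
- option 3+option 6: weight 4+5=9, value 51+58=109
- option 2+option 4: weight 7+3=10, value 44+65=109
- option 4+option 5: weight 3+6=9, value 65+27=92
Best: $123.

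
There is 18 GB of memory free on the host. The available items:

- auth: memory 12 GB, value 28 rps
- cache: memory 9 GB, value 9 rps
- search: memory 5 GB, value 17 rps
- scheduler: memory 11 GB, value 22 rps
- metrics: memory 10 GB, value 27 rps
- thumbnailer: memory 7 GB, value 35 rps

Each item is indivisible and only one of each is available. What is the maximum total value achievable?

62 rps

Check high-value combinations within 18 GB:
- metrics+thumbnailer: memory 10+7=17, value 27+35=62
- scheduler+thumbnailer: memory 11+7=18, value 22+35=57
- search+thumbnailer: memory 5+7=12, value 17+35=52
- auth+search: memory 12+5=17, value 28+17=45
- search+metrics: memory 5+10=15, value 17+27=44
Best: 62 rps.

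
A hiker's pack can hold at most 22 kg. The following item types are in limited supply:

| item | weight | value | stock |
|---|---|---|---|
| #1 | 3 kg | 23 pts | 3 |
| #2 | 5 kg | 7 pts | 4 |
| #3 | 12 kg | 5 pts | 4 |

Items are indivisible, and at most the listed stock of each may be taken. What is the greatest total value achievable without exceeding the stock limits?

83 pts

Top feasible selections:
- 3×#1 + 2×#2: weight 19, value 83
- 3×#1 + 1×#2: weight 14, value 76
- 3×#1 + 1×#3: weight 21, value 74
- 3×#1: weight 9, value 69
Best: 83 pts.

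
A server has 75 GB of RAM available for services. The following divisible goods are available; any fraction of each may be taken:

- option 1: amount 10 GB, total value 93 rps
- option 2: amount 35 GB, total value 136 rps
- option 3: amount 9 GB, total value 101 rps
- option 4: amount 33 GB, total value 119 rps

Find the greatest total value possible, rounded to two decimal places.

Take in order of value per unit:
- option 3 (101/9 per unit): all 9 → value 101, running total 101.00
- option 1 (93/10 per unit): all 10 → value 93, running total 194.00
- option 2 (136/35 per unit): all 35 → value 136, running total 330.00
- option 4 (119/33 per unit): 21 of 33 → value 21×119/33 = 75.7273, running total 405.73
Total 405.73.

405.73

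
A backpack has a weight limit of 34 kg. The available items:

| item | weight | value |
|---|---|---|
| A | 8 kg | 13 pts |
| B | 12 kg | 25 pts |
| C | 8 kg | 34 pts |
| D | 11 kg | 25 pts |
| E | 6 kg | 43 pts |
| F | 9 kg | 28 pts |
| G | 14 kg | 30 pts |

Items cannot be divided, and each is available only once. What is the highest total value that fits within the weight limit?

This is a 0/1 knapsack; check combinations near the capacity.
- C+D+E+F: weight 8+11+6+9=34, value 34+25+43+28=130
- A+C+E+F: weight 8+8+6+9=31, value 13+34+43+28=118
- A+C+D+E: weight 8+8+11+6=33, value 13+34+25+43=115
Best: 130 pts.

130 pts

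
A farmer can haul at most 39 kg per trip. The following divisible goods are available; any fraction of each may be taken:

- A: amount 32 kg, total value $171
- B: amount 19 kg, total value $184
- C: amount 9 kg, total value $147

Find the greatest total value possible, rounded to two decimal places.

Take in order of value per unit:
- C (147/9 per unit): all 9 → value 147, running total 147.00
- B (184/19 per unit): all 19 → value 184, running total 331.00
- A (171/32 per unit): 11 of 32 → value 11×171/32 = 58.7813, running total 389.78
Total 389.78.

389.78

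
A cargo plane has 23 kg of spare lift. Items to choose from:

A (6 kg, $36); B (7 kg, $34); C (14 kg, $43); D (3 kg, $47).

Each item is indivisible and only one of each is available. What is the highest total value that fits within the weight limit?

$126

Check high-value combinations within 23 kg:
- A+C+D: weight 6+14+3=23, value 36+43+47=126
- A+B+D: weight 6+7+3=16, value 36+34+47=117
- C+D: weight 14+3=17, value 43+47=90
Best: $126.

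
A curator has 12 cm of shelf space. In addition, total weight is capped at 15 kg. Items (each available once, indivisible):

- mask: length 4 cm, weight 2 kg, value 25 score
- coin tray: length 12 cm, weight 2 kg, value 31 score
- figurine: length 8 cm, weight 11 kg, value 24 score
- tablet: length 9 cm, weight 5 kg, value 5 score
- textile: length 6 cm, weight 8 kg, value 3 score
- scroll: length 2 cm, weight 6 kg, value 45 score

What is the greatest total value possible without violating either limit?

70 score

Feasible sets respecting both limits:
- mask+scroll: length 6, weight 8, value 70
- tablet+scroll: length 11, weight 11, value 50
- mask+figurine: length 12, weight 13, value 49
- textile+scroll: length 8, weight 14, value 48
Best: 70 score.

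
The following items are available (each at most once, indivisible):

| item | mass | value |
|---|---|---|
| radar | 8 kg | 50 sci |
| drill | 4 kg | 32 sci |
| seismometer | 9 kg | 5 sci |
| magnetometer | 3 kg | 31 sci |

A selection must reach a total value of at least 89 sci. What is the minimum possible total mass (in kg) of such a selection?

Subsets with value ≥ 89, sorted by total mass:
- radar+drill+magnetometer: mass 15, value 113
- radar+drill+seismometer+magnetometer: mass 24, value 118
Minimum mass: 15 kg.

15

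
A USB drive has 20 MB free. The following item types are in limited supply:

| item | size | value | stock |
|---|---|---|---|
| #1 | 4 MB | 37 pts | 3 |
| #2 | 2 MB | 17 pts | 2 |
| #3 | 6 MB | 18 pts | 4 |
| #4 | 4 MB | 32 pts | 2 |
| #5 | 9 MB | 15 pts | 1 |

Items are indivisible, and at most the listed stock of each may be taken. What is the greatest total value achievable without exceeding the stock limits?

177 pts

Top feasible selections:
- 3×#1 + 2×#2 + 1×#4: size 20, value 177
- 3×#1 + 2×#4: size 20, value 175
Best: 177 pts.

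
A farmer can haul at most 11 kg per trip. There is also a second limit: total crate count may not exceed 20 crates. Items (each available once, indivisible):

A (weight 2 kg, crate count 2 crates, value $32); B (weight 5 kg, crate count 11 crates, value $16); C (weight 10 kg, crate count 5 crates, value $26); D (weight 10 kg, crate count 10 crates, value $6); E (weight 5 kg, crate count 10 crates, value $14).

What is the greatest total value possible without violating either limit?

$48

Feasible sets respecting both limits:
- A+B: weight 7, crate count 13, value 48
- A+E: weight 7, crate count 12, value 46
- A: weight 2, crate count 2, value 32
- C: weight 10, crate count 5, value 26
Best: $48.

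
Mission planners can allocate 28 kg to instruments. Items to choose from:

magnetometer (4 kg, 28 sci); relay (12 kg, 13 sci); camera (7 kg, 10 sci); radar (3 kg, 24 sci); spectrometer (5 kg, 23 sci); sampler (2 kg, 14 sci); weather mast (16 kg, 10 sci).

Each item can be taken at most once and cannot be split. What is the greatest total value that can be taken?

This is a 0/1 knapsack; check combinations near the capacity.
- magnetometer+relay+radar+spectrometer+sampler: mass 4+12+3+5+2=26, value 28+13+24+23+14=102
- magnetometer+camera+radar+spectrometer+sampler: mass 4+7+3+5+2=21, value 28+10+24+23+14=99
- magnetometer+radar+spectrometer+sampler: mass 4+3+5+2=14, value 28+24+23+14=89
- magnetometer+relay+camera+radar+sampler: mass 4+12+7+3+2=28, value 28+13+10+24+14=89
Best: 102 sci.

102 sci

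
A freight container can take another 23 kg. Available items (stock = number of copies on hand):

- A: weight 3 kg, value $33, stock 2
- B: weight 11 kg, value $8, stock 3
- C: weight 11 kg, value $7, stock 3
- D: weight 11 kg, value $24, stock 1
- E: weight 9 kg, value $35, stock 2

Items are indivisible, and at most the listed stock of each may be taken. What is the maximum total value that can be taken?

$103

Best selections within weight 23 and stock limits:
- 1×A + 2×E: weight 21, value 103
- 2×A + 1×E: weight 15, value 101
- 1×A + 1×D + 1×E: weight 23, value 92
Best: $103.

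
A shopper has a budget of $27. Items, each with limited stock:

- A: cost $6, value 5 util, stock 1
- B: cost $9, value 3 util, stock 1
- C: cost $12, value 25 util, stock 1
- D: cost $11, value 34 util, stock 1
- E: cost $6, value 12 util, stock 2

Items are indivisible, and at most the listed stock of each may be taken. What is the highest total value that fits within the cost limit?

59 util

Top feasible selections:
- 1×C + 1×D: cost 23, value 59
- 1×D + 2×E: cost 23, value 58
- 1×A + 1×D + 1×E: cost 23, value 51
Best: 59 util.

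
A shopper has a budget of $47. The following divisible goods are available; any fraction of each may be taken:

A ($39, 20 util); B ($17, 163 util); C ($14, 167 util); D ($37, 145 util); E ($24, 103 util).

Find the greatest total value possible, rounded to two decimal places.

398.67

Take in order of value per unit:
- C (167/14 per unit): all 14 → value 167, running total 167.00
- B (163/17 per unit): all 17 → value 163, running total 330.00
- E (103/24 per unit): 16 of 24 → value 16×103/24 = 68.6667, running total 398.67
Total 398.67.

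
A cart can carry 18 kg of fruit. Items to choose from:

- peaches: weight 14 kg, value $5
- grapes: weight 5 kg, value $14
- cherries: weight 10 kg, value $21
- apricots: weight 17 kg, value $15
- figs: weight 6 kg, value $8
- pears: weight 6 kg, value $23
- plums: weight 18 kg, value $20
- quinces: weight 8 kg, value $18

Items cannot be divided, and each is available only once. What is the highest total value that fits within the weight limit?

Check high-value combinations within 18 kg:
- grapes+figs+pears: weight 5+6+6=17, value 14+8+23=45
- cherries+pears: weight 10+6=16, value 21+23=44
- pears+quinces: weight 6+8=14, value 23+18=41
Best: $45.

$45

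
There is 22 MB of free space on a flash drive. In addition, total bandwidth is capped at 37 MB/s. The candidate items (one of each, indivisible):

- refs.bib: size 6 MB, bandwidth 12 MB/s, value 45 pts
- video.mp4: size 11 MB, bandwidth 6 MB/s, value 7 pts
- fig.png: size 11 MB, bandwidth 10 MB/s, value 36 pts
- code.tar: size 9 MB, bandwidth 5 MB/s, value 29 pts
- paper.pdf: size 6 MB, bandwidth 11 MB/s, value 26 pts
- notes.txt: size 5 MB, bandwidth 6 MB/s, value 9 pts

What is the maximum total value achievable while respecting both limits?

100 pts

Feasible sets respecting both limits:
- refs.bib+code.tar+paper.pdf: size 21, bandwidth 28, value 100
- refs.bib+fig.png+notes.txt: size 22, bandwidth 28, value 90
- refs.bib+code.tar+notes.txt: size 20, bandwidth 23, value 83
Best: 100 pts.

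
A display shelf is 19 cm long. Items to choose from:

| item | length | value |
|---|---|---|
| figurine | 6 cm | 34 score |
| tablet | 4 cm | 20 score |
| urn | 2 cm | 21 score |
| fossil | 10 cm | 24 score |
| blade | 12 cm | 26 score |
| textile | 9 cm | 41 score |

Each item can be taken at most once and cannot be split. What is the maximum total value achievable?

96 score

Check high-value combinations within 19 cm:
- figurine+urn+textile: length 6+2+9=17, value 34+21+41=96
- figurine+tablet+textile: length 6+4+9=19, value 34+20+41=95
- tablet+urn+textile: length 4+2+9=15, value 20+21+41=82
Best: 96 score.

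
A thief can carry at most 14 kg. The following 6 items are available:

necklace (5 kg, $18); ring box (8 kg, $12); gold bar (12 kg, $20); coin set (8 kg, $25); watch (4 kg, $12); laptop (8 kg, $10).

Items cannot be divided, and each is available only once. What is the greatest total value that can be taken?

$43

Check high-value combinations within 14 kg:
- necklace+coin set: weight 5+8=13, value 18+25=43
- coin set+watch: weight 8+4=12, value 25+12=37
- necklace+watch: weight 5+4=9, value 18+12=30
- necklace+ring box: weight 5+8=13, value 18+12=30
Best: $43.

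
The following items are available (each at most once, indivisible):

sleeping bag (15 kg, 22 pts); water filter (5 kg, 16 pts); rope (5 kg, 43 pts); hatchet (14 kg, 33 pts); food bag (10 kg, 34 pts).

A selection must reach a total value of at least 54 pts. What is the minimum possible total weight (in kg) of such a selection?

10

Subsets with value ≥ 54, sorted by total weight:
- water filter+rope: weight 10, value 59
- rope+food bag: weight 15, value 77
- rope+hatchet: weight 19, value 76
Minimum weight: 10 kg.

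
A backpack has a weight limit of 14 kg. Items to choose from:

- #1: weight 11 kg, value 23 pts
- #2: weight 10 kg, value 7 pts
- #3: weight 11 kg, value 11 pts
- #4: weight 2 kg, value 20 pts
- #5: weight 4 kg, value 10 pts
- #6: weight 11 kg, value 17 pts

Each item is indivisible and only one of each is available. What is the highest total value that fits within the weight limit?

Check high-value combinations within 14 kg:
- #1+#4: weight 11+2=13, value 23+20=43
- #4+#6: weight 2+11=13, value 20+17=37
- #3+#4: weight 11+2=13, value 11+20=31
- #4+#5: weight 2+4=6, value 20+10=30
Best: 43 pts.

43 pts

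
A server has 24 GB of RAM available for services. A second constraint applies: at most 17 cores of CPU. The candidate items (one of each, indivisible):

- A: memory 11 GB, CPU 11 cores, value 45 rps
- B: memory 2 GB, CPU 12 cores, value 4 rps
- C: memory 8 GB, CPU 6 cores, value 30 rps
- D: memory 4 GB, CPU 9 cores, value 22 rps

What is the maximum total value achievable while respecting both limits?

Feasible sets respecting both limits:
- A+C: memory 19, CPU 17, value 75
- C+D: memory 12, CPU 15, value 52
- A: memory 11, CPU 11, value 45
Best: 75 rps.

75 rps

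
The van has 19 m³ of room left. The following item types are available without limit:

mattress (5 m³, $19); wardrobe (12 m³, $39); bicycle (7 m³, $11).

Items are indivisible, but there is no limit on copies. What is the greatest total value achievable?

$58

Best value-per-unit is mattress at 19/5; filling with it alone gives 3×19 = 57.
Optimal mix: 1×mattress + 1×wardrobe → volume 17, value 58.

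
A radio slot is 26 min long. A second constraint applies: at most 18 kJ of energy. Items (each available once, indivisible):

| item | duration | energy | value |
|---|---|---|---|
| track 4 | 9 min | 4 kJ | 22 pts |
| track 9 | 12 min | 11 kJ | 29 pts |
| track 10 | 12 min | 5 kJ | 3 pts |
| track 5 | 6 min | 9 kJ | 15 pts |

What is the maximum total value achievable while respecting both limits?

Feasible sets respecting both limits:
- track 4+track 9: duration 21, energy 15, value 51
- track 4+track 5: duration 15, energy 13, value 37
- track 9+track 10: duration 24, energy 16, value 32
Best: 51 pts.

51 pts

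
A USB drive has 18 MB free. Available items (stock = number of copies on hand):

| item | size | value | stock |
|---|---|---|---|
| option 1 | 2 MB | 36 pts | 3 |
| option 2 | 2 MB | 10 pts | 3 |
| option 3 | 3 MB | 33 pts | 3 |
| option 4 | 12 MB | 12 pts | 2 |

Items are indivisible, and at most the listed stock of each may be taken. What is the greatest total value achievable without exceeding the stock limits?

217 pts

Best selections within size 18 and stock limits:
- 3×option 1 + 1×option 2 + 3×option 3: size 17, value 217
- 3×option 1 + 3×option 3: size 15, value 207
- 3×option 1 + 3×option 2 + 2×option 3: size 18, value 204
Best: 217 pts.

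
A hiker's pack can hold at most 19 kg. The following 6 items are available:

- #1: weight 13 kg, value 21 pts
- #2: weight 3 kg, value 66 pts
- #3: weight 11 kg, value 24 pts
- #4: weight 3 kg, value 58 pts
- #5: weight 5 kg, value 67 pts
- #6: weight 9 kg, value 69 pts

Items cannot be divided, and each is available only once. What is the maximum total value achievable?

Check high-value combinations within 19 kg:
- #2+#5+#6: weight 3+5+9=17, value 66+67+69=202
- #4+#5+#6: weight 3+5+9=17, value 58+67+69=194
- #2+#4+#6: weight 3+3+9=15, value 66+58+69=193
Best: 202 pts.

202 pts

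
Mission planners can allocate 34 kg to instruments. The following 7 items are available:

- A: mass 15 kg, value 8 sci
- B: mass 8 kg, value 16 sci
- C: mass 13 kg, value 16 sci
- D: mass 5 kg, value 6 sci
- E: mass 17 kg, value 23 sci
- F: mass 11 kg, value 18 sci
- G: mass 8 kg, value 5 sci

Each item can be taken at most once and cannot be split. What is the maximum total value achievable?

50 sci

Check high-value combinations within 34 kg:
- B+C+F: mass 8+13+11=32, value 16+16+18=50
- D+E+F: mass 5+17+11=33, value 6+23+18=47
- B+D+E: mass 8+5+17=30, value 16+6+23=45
- B+D+F+G: mass 8+5+11+8=32, value 16+6+18+5=45
Best: 50 sci.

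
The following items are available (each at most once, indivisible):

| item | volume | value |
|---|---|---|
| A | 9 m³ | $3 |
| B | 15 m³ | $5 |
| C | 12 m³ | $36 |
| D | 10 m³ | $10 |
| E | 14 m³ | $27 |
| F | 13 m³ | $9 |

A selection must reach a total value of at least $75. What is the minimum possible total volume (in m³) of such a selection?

Subsets with value ≥ 75, sorted by total volume:
- A+C+D+E: volume 45, value 76
- A+C+E+F: volume 48, value 75
Minimum volume: 45 m³.

45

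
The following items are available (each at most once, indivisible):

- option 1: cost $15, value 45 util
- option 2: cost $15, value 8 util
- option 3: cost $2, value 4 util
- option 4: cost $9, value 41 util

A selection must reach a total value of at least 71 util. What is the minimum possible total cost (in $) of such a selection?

Subsets with value ≥ 71, sorted by total cost:
- option 1+option 4: cost 24, value 86
- option 1+option 3+option 4: cost 26, value 90
- option 1+option 2+option 4: cost 39, value 94
- option 1+option 2+option 3+option 4: cost 41, value 98
Minimum cost: 24 $.

24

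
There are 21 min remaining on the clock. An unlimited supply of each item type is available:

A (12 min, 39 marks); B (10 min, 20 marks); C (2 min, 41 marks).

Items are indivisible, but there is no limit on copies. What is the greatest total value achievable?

Best value-per-unit is C at 41/2, and filling with it alone uses time 10×2=20. No mix of the others beats 10×41 = 410.

410 marks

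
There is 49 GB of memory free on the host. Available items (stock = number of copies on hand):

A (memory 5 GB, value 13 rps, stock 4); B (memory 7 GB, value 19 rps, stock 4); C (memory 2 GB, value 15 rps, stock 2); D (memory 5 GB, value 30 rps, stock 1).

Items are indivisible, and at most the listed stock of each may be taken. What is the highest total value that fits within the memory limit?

162 rps

Top feasible selections:
- 2×A + 4×B + 2×C + 1×D: memory 47, value 162
- 3×A + 3×B + 2×C + 1×D: memory 45, value 156
Best: 162 rps.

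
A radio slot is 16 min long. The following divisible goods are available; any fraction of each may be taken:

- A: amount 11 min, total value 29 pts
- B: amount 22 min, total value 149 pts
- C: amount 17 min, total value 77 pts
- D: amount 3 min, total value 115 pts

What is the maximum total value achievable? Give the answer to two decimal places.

203.05

Take in order of value per unit:
- D (115/3 per unit): all 3 → value 115, running total 115.00
- B (149/22 per unit): 13 of 22 → value 13×149/22 = 88.0455, running total 203.05
Total 203.05.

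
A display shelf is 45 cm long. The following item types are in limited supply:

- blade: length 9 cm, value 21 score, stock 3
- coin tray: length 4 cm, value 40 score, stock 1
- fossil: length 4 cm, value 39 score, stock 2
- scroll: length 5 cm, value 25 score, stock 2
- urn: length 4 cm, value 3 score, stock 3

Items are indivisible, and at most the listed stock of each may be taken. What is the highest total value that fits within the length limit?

213 score

Top feasible selections:
- 2×blade + 1×coin tray + 2×fossil + 2×scroll + 1×urn: length 44, value 213
- 2×blade + 1×coin tray + 2×fossil + 2×scroll: length 40, value 210
Best: 213 score.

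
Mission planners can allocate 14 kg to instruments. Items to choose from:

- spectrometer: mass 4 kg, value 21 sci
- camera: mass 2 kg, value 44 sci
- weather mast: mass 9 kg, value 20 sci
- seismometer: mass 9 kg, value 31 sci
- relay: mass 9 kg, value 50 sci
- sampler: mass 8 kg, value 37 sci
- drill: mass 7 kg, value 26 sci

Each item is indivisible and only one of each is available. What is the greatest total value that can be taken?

102 sci

Check high-value combinations within 14 kg:
- spectrometer+camera+sampler: mass 4+2+8=14, value 21+44+37=102
- camera+relay: mass 2+9=11, value 44+50=94
- spectrometer+camera+drill: mass 4+2+7=13, value 21+44+26=91
- camera+sampler: mass 2+8=10, value 44+37=81
Best: 102 sci.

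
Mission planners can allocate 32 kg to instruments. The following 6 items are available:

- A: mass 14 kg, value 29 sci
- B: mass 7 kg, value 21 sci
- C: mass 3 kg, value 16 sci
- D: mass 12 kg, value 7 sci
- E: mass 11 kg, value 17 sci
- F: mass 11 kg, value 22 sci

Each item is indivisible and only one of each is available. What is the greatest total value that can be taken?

Check high-value combinations within 32 kg:
- B+C+E+F: mass 7+3+11+11=32, value 21+16+17+22=76
- A+B+F: mass 14+7+11=32, value 29+21+22=72
- A+C+F: mass 14+3+11=28, value 29+16+22=67
- A+B+E: mass 14+7+11=32, value 29+21+17=67
- A+B+C: mass 14+7+3=24, value 29+21+16=66
Best: 76 sci.

76 sci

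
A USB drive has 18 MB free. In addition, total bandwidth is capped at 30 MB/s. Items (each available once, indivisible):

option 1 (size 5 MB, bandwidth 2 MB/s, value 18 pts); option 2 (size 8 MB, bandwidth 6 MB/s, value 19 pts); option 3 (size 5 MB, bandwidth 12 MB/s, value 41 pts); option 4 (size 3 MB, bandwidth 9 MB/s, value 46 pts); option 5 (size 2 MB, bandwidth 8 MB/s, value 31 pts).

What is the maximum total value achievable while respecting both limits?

118 pts

Feasible sets respecting both limits:
- option 3+option 4+option 5: size 10, bandwidth 29, value 118
- option 1+option 2+option 4+option 5: size 18, bandwidth 25, value 114
- option 2+option 3+option 4: size 16, bandwidth 27, value 106
Best: 118 pts.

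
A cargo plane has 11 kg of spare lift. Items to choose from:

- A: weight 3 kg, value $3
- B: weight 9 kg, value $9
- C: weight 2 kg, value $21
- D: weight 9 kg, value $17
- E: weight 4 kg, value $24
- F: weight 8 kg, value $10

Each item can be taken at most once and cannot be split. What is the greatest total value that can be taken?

$48

Check high-value combinations within 11 kg:
- A+C+E: weight 3+2+4=9, value 3+21+24=48
- C+E: weight 2+4=6, value 21+24=45
- C+D: weight 2+9=11, value 21+17=38
- C+F: weight 2+8=10, value 21+10=31
Best: $48.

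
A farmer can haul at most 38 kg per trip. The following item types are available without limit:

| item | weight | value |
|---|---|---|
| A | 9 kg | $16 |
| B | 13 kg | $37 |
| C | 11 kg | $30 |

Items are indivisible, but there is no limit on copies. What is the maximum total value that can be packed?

$104

Best value-per-unit is B at 37/13; filling with it alone gives 2×37 = 74.
Optimal mix: 2×B + 1×C → weight 37, value 104.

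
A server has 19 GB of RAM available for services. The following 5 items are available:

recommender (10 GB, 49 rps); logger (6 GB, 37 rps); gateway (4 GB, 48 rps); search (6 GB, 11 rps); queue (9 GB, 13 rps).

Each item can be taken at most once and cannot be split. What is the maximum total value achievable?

This is a 0/1 knapsack; check combinations near the capacity.
- logger+gateway+queue: memory 6+4+9=19, value 37+48+13=98
- recommender+gateway: memory 10+4=14, value 49+48=97
- logger+gateway+search: memory 6+4+6=16, value 37+48+11=96
- recommender+logger: memory 10+6=16, value 49+37=86
- logger+gateway: memory 6+4=10, value 37+48=85
Best: 98 rps.

98 rps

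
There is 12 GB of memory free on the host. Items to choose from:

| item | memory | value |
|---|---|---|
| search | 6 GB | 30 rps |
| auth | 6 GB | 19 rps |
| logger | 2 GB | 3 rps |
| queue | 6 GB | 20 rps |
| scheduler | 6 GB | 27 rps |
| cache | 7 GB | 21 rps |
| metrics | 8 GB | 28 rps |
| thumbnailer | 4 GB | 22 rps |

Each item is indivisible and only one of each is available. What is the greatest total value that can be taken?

Check high-value combinations within 12 GB:
- search+scheduler: memory 6+6=12, value 30+27=57
- search+logger+thumbnailer: memory 6+2+4=12, value 30+3+22=55
- search+thumbnailer: memory 6+4=10, value 30+22=52
- logger+scheduler+thumbnailer: memory 2+6+4=12, value 3+27+22=52
Best: 57 rps.

57 rps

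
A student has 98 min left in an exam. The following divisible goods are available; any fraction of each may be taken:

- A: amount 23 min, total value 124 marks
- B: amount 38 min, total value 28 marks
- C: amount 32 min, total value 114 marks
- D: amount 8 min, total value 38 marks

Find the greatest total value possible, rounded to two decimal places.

301.79

Take in order of value per unit:
- A (124/23 per unit): all 23 → value 124, running total 124.00
- D (38/8 per unit): all 8 → value 38, running total 162.00
- C (114/32 per unit): all 32 → value 114, running total 276.00
- B (28/38 per unit): 35 of 38 → value 35×28/38 = 25.7895, running total 301.79
Total 301.79.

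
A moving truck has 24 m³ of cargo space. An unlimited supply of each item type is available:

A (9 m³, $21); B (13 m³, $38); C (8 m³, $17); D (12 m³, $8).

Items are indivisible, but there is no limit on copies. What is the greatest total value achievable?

$59

Best value-per-unit is B at 38/13; filling with it alone gives 1×38 = 38.
Optimal mix: 1×A + 1×B → volume 22, value 59.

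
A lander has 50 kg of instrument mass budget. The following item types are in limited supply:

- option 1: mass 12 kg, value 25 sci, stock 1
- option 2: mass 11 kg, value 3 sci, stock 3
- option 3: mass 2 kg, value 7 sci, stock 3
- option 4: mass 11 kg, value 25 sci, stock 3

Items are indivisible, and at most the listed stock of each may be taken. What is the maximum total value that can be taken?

Top feasible selections:
- 1×option 1 + 2×option 3 + 3×option 4: mass 49, value 114
- 1×option 1 + 1×option 3 + 3×option 4: mass 47, value 107
Best: 114 sci.

114 sci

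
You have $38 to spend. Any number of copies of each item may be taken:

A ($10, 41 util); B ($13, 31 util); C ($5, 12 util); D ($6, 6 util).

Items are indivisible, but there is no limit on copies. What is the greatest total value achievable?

135 util

Best value-per-unit is A at 41/10; filling with it alone gives 3×41 = 123.
Optimal mix: 3×A + 1×C → cost 35, value 135.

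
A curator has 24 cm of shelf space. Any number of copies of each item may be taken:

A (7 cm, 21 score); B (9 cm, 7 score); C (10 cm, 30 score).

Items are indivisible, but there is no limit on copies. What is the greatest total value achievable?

72 score

Best value-per-unit is A at 21/7; filling with it alone gives 3×21 = 63.
Optimal mix: 2×A + 1×C → length 24, value 72.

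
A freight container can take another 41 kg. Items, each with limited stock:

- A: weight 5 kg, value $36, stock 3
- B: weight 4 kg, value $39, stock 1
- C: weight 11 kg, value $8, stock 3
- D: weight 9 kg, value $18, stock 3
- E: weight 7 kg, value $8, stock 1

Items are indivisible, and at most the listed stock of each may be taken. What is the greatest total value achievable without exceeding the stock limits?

Best selections within weight 41 and stock limits:
- 3×A + 1×B + 2×D: weight 37, value 183
- 3×A + 1×B + 1×D + 1×E: weight 35, value 173
- 3×A + 1×B + 1×C + 1×D: weight 39, value 173
- 3×A + 1×B + 1×D: weight 28, value 165
Best: $183.

$183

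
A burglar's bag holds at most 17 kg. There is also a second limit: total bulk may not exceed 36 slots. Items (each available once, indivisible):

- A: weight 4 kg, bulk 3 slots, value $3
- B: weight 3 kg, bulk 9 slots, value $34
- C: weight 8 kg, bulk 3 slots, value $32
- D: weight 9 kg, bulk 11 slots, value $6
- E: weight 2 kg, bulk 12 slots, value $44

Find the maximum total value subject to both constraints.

Feasible sets respecting both limits:
- A+B+C+E: weight 17, bulk 27, value 113
- B+C+E: weight 13, bulk 24, value 110
- B+D+E: weight 14, bulk 32, value 84
- A+B+E: weight 9, bulk 24, value 81
Best: $113.

$113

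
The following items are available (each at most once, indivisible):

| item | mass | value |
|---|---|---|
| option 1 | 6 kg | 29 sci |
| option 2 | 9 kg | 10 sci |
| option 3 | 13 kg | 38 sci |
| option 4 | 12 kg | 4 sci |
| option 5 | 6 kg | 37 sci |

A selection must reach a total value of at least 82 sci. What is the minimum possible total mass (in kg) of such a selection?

Subsets with value ≥ 82, sorted by total mass:
- option 1+option 3+option 5: mass 25, value 104
- option 2+option 3+option 5: mass 28, value 85
- option 1+option 2+option 3+option 5: mass 34, value 114
Minimum mass: 25 kg.

25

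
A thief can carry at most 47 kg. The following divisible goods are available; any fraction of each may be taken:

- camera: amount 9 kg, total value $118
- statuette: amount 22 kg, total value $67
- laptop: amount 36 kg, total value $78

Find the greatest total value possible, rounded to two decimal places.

219.67

Take in order of value per unit:
- camera (118/9 per unit): all 9 → value 118, running total 118.00
- statuette (67/22 per unit): all 22 → value 67, running total 185.00
- laptop (78/36 per unit): 16 of 36 → value 16×78/36 = 34.6667, running total 219.67
Total 219.67.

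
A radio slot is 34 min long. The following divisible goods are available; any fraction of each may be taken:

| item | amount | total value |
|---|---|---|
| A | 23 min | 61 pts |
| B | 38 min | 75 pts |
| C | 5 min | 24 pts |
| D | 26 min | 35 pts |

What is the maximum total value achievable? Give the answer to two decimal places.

Take in order of value per unit:
- C (24/5 per unit): all 5 → value 24, running total 24.00
- A (61/23 per unit): all 23 → value 61, running total 85.00
- B (75/38 per unit): 6 of 38 → value 6×75/38 = 11.8421, running total 96.84
Total 96.84.

96.84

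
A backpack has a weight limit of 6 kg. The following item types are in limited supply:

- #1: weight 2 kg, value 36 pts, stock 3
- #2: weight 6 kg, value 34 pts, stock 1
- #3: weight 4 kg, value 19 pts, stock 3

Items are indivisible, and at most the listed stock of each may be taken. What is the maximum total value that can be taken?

Top feasible selections:
- 3×#1: weight 6, value 108
- 2×#1: weight 4, value 72
- 1×#1 + 1×#3: weight 6, value 55
- 1×#1: weight 2, value 36
Best: 108 pts.

108 pts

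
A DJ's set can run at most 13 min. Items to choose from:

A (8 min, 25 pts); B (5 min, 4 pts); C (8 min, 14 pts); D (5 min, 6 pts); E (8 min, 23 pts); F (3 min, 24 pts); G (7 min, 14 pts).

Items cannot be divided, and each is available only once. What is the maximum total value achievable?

This is a 0/1 knapsack; check combinations near the capacity.
- A+F: duration 8+3=11, value 25+24=49
- E+F: duration 8+3=11, value 23+24=47
- F+G: duration 3+7=10, value 24+14=38
- C+F: duration 8+3=11, value 14+24=38
- B+D+F: duration 5+5+3=13, value 4+6+24=34
Best: 49 pts.

49 pts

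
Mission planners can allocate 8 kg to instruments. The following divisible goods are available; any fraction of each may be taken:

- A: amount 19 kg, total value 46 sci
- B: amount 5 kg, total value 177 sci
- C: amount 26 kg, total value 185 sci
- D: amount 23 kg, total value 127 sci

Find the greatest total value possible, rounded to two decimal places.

198.35

Take in order of value per unit:
- B (177/5 per unit): all 5 → value 177, running total 177.00
- C (185/26 per unit): 3 of 26 → value 3×185/26 = 21.3462, running total 198.35
Total 198.35.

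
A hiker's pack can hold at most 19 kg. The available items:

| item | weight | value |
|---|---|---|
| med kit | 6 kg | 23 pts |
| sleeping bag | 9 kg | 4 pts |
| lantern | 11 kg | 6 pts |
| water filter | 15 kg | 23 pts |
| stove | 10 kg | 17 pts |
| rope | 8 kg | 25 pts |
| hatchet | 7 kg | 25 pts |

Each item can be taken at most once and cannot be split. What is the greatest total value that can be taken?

Check high-value combinations within 19 kg:
- rope+hatchet: weight 8+7=15, value 25+25=50
- med kit+hatchet: weight 6+7=13, value 23+25=48
- med kit+rope: weight 6+8=14, value 23+25=48
Best: 50 pts.

50 pts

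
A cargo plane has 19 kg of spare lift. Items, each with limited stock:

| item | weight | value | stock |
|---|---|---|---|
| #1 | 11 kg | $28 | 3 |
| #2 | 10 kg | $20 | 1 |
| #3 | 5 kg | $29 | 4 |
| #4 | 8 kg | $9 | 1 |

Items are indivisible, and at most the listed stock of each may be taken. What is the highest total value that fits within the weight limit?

Top feasible selections:
- 3×#3: weight 15, value 87
- 2×#3 + 1×#4: weight 18, value 67
- 2×#3: weight 10, value 58
Best: $87.

$87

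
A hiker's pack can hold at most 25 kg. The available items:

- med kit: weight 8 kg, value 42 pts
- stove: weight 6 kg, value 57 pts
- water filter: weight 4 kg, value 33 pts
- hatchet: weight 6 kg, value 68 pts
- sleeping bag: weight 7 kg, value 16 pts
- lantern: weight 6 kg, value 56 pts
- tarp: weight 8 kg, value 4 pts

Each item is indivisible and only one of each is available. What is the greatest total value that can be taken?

Check high-value combinations within 25 kg:
- stove+water filter+hatchet+lantern: weight 6+4+6+6=22, value 57+33+68+56=214
- med kit+stove+water filter+hatchet: weight 8+6+4+6=24, value 42+57+33+68=200
- med kit+water filter+hatchet+lantern: weight 8+4+6+6=24, value 42+33+68+56=199
- stove+hatchet+sleeping bag+lantern: weight 6+6+7+6=25, value 57+68+16+56=197
Best: 214 pts.

214 pts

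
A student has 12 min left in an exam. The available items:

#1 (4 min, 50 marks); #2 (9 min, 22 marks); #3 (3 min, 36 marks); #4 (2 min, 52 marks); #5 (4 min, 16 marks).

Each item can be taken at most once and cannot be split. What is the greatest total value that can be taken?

Check high-value combinations within 12 min:
- #1+#3+#4: time 4+3+2=9, value 50+36+52=138
- #1+#4+#5: time 4+2+4=10, value 50+52+16=118
- #3+#4+#5: time 3+2+4=9, value 36+52+16=104
- #1+#4: time 4+2=6, value 50+52=102
Best: 138 marks.

138 marks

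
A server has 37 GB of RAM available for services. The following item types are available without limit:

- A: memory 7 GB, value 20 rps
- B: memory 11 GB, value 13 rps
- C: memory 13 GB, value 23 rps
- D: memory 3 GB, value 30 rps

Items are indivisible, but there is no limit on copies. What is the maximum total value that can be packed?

Best value-per-unit is D at 30/3, and filling with it alone uses memory 12×3=36. No mix of the others beats 12×30 = 360.

360 rps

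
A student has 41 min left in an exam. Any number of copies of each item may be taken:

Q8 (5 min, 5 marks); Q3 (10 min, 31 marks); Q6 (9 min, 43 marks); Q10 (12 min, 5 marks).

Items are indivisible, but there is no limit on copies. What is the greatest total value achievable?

Best value-per-unit is Q6 at 43/9; filling with it alone gives 4×43 = 172.
Optimal mix: 1×Q8 + 4×Q6 → time 41, value 177.

177 marks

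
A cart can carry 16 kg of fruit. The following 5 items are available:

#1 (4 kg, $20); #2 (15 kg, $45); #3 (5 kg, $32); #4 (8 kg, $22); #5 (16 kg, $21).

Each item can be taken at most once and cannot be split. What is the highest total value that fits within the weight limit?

$54

Check high-value combinations within 16 kg:
- #3+#4: weight 5+8=13, value 32+22=54
- #1+#3: weight 4+5=9, value 20+32=52
- #2: weight 15, value 45
- #1+#4: weight 4+8=12, value 20+22=42
- #3: weight 5, value 32
Best: $54.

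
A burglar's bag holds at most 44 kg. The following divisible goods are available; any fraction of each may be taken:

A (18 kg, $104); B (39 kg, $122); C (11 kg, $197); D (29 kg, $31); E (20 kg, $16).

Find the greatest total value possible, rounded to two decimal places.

347.92

Take in order of value per unit:
- C (197/11 per unit): all 11 → value 197, running total 197.00
- A (104/18 per unit): all 18 → value 104, running total 301.00
- B (122/39 per unit): 15 of 39 → value 15×122/39 = 46.9231, running total 347.92
Total 347.92.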